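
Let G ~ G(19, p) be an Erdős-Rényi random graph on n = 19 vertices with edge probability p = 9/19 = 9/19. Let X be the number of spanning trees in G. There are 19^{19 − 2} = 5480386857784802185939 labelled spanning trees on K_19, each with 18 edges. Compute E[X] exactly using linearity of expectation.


K_19 has 19^{19 − 2} = 5480386857784802185939 labelled spanning trees.
For each such spanning tree H, let X_H = 1 if all 18 edges of H are present in G. Then P[X_H = 1] = p^{18} = (9/19)^{18} = 150094635296999121/104127350297911241532841.
Summing the indicators: E[X] = Σ_H E[X_H] = 5480386857784802185939 · p^{18} = 5480386857784802185939 · 150094635296999121/104127350297911241532841 = 150094635296999121/19.
Numerically: E[X] ≈ 7.8997e+15.

E[X] = 5480386857784802185939 · (9/19)^{18} = 150094635296999121/19 ≈ 7.8997e+15.


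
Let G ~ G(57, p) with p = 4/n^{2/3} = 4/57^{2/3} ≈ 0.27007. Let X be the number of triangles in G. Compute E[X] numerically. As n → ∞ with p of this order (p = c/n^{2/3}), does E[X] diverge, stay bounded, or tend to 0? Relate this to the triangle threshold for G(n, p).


Number of potential triangles: C(57, 3) = 29260.
Each occurs with probability p³ ≈ (0.27007)³ ≈ 1.9698369e-02.
By linearity: E[X] = C(57, 3)·p³ ≈ 29260 · 1.9698369e-02 ≈ 576.37427.
Since α = 2/3 < 1, p = c/n^{2/3} ≫ 1/n is above the triangle threshold p ~ 1/n. Asymptotically E[X] ~ (c³/6)·n^{3(1−α)} = (4³/6)·n^{1} → ∞; triangles are abundant w.h.p.

E[X] ≈ 576.37427; in regime p = Θ(1/n^{2/3}) E[X] diverges (above the triangle threshold p ~ 1/n).


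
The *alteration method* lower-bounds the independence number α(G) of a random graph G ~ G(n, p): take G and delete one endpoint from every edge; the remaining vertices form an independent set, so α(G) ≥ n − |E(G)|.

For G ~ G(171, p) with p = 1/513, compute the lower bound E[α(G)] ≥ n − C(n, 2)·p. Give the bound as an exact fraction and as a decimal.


E[|E(G)|] = C(171, 2)·p = 14535 · (1/513) = 85/3.
E[α(G)] ≥ n − E[|E(G)|] = 171 − 85/3 = 428/3.
Numerically: ≈ 142.6667.
(This is only a lower bound; the true E[α(G)] may be larger.)

E[α(G)] ≥ 428/3 ≈ 142.6667.


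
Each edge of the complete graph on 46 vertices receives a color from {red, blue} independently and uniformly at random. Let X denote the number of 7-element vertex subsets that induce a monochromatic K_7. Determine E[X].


Let X = Σ_S X_S over the C(46, 7) = 53524680 subsets S of size 7, where X_S = 1 if the K_7 on S is monochromatic.
For a fixed S, the K_7 on S has C(7, 2) = 21 edges. P[all 21 edges red] = (1/2)^21, and likewise for blue, so P[monochromatic] = 2·(1/2)^21 = 2^{1 − 21} = 1/1048576.
By linearity of expectation: E[X] = C(46, 7) · 2^{1 − 21} = 53524680 · 1/1048576 = 6690585/131072.
Numerically: E[X] ≈ 51.045.

E[X] = C(46,7)·2^(1−C(7,2)) = 6690585/131072 ≈ 51.045.


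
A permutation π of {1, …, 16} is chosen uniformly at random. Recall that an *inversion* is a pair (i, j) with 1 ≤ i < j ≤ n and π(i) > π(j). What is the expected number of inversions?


Write X = Σ X_I over the C(16, 2) = 120 pairs i < j, with X_I the indicator of one inversion.
There are 120 indicators.
For each fixed pair i < j, the values π(i) and π(j) are two distinct elements of {1, …, 16} in uniformly random order; by symmetry P[π(i) > π(j)] = 1/2.
By linearity: E[X] = 120 · (1/2) = C(16, 2) · (1/2) = 120/2 = 60 ≈ 60.00000.

E[X] = 60 = 60.00000.


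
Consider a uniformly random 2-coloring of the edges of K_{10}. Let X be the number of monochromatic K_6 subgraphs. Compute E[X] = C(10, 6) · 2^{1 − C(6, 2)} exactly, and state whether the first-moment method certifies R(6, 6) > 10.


E[X] = C(10, 6) · 2^{1 − 15} = 210 · 2^{−14} = 210/16384.
As a reduced fraction: E[X] = 105/8192 ≈ 0.0128.
Is E[X] < 1? YES.
Since E[X] < 1, there exists a 2-coloring of K_{10} with no monochromatic K_6; hence R(6, 6) > 10.

E[X] = 105/8192 ≈ 0.0128; E[X] < 1, so R(6, 6) > 10.


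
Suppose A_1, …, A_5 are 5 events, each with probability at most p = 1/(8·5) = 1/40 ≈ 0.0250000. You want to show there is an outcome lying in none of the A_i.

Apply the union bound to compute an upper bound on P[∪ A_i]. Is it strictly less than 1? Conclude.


Union bound: P[∪_{i=1}^{5} A_i] ≤ Σ_i P[A_i] ≤ 5·p = 5·(1/40) = 1/8.
Numerically: 1/8 ≈ 0.1250000.
Is 1/8 < 1? YES.
Since P[∪ A_i] ≤ 1/8 < 1, the complement has P[∩ A_i^c] ≥ 1 − 1/8 = 7/8 > 0, so some outcome avoids every A_i.

5·p = 1/8 ≈ 0.1250000; existence CERTIFIED by the union bound.


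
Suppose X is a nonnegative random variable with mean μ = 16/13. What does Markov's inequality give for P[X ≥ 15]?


μ = E[X] = 16/13, a = 15.
Markov: P[X ≥ 15] ≤ μ/a = (16/13)/15 = 16/195.
Numerically: ≈ 0.082051.
(Since a = 15 > μ = 1.230769, the bound 16/195 is < 1 and informative.)

P[X ≥ 15] ≤ 16/195 ≈ 0.082051.


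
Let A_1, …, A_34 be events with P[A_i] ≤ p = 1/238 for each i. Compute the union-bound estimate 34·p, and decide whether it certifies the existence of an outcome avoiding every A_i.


Union bound: P[∪_{i=1}^{34} A_i] ≤ Σ_i P[A_i] ≤ 34·p = 34·(1/238) = 1/7.
Numerically: 1/7 ≈ 0.1429.
Is 1/7 < 1? YES.
Since P[∪ A_i] ≤ 1/7 < 1, the complement has P[∩ A_i^c] ≥ 1 − 1/7 = 6/7 > 0, so some outcome avoids every A_i.

34·p = 1/7 ≈ 0.1429; existence CERTIFIED by the union bound.


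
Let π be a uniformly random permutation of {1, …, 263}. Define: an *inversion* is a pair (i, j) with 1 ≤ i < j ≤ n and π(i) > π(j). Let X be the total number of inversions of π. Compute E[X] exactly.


Write X = Σ X_I over the C(263, 2) = 34453 pairs i < j, with X_I the indicator of one inversion.
There are 34453 indicators.
For each fixed pair i < j, the values π(i) and π(j) are two distinct elements of {1, …, 263} in uniformly random order; by symmetry P[π(i) > π(j)] = 1/2.
By linearity: E[X] = 34453 · (1/2) = C(263, 2) · (1/2) = 34453/2 = 34453/2 ≈ 17226.50000.

E[X] = 34453/2 = 17226.50000.


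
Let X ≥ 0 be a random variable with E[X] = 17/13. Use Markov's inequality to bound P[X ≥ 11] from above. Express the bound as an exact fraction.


μ = E[X] = 17/13, a = 11.
Markov: P[X ≥ 11] ≤ μ/a = (17/13)/11 = 17/143.
Numerically: ≈ 0.118881.
(Since a = 11 > μ = 1.307692, the bound 17/143 is < 1 and informative.)

P[X ≥ 11] ≤ 17/143 ≈ 0.118881.


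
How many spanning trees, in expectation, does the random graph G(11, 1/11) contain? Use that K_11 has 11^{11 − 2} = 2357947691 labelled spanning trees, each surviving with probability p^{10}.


K_11 has 11^{11 − 2} = 2357947691 labelled spanning trees.
For each such spanning tree H, let X_H = 1 if all 10 edges of H are present in G. Then P[X_H = 1] = p^{10} = (1/11)^{10} = 1/25937424601.
By linearity of expectation: E[X] = Σ_H E[X_H] = 2357947691 · p^{10} = 2357947691 · 1/25937424601 = 1/11.
Numerically: E[X] ≈ 0.090909.

E[X] = 2357947691 · (1/11)^{10} = 1/11 ≈ 0.090909.


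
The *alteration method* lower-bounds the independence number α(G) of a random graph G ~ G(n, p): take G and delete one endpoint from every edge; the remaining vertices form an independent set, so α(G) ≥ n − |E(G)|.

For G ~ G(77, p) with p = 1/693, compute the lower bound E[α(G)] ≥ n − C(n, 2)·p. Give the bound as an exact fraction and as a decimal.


E[|E(G)|] = C(77, 2)·p = 2926 · (1/693) = 38/9.
E[α(G)] ≥ n − E[|E(G)|] = 77 − 38/9 = 655/9.
Numerically: ≈ 72.778.
(This is only a lower bound; the true E[α(G)] may be larger.)

E[α(G)] ≥ 655/9 ≈ 72.778.


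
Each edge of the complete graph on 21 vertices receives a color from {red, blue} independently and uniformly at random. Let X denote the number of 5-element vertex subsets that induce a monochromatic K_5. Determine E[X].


Let X = Σ_S X_S over the C(21, 5) = 20349 subsets S of size 5, where X_S = 1 if the K_5 on S is monochromatic.
For a fixed S, the K_5 on S has C(5, 2) = 10 edges. P[all 10 edges red] = (1/2)^10, and likewise for blue, so P[monochromatic] = 2·(1/2)^10 = 2^{1 − 10} = 1/512.
By linearity: E[X] = C(21, 5) · 2^{1 − 10} = 20349 · 1/512 = 20349/512.
Numerically: E[X] ≈ 39.7441.

E[X] = C(21,5)·2^(1−C(5,2)) = 20349/512 ≈ 39.7441.


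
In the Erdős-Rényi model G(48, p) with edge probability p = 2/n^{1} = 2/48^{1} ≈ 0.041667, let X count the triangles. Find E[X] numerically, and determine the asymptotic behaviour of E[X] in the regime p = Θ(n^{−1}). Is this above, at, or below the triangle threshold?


Number of potential triangles: C(48, 3) = 17296.
Each occurs with probability p³ ≈ (0.041667)³ ≈ 7.2337963e-05.
By linearity: E[X] = C(48, 3)·p³ ≈ 17296 · 7.2337963e-05 ≈ 1.25116.
Here α = 1, so p = 2/n is exactly at the triangle threshold p ~ 1/n. Asymptotically E[X] → c³/6 = 2³/6 = 4/3 ≈ 1.33333, a bounded constant. In this regime the triangle count is asymptotically Poisson(c³/6).

E[X] ≈ 1.25116; in regime p = Θ(1/n^{1}) E[X] stays bounded (at the triangle threshold p ~ 1/n).


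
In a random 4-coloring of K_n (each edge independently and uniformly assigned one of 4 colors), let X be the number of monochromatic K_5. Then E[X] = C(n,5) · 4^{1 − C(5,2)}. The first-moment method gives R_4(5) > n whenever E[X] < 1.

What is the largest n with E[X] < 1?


We need C(n, 5) · 4^{1 − 10} < 1, i.e. C(n, 5) < 4^{10 − 1} = 262144.
Check values of n near the boundary:
  n = 27: C(27, 5) = 80730; 80730 < 262144? YES
  n = 28: C(28, 5) = 98280; 98280 < 262144? YES
  n = 29: C(29, 5) = 118755; 118755 < 262144? YES
  n = 30: C(30, 5) = 142506; 142506 < 262144? YES
  n = 31: C(31, 5) = 169911; 169911 < 262144? YES
  n = 32: C(32, 5) = 201376; 201376 < 262144? YES
  n = 33: C(33, 5) = 237336; 237336 < 262144? YES
  n = 34: C(34, 5) = 278256; 278256 < 262144? NO
  n = 35: C(35, 5) = 324632; 324632 < 262144? NO
  n = 36: C(36, 5) = 376992; 376992 < 262144? NO
The largest n with C(n, 5) < 262144 is n = 33 (where E[X] = 29667/32768 ≈ 0.9053650). Hence R_4(5) > 33, i.e. R_4(5) ≥ 34.

Largest n = 33; hence R_4(5) > 33.


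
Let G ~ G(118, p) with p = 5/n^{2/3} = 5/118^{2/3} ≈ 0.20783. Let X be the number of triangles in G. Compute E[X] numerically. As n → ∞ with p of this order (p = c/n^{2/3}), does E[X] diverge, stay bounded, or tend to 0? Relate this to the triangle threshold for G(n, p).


Number of potential triangles: C(118, 3) = 266916.
Each occurs with probability p³ ≈ (0.20783)³ ≈ 8.9773054e-03.
By linearity: E[X] = C(118, 3)·p³ ≈ 266916 · 8.9773054e-03 ≈ 2396.18644.
Since α = 2/3 < 1, p = c/n^{2/3} ≫ 1/n is above the triangle threshold p ~ 1/n. Asymptotically E[X] ~ (c³/6)·n^{3(1−α)} = (5³/6)·n^{1} → ∞; triangles are abundant w.h.p.

E[X] ≈ 2396.18644; in regime p = Θ(1/n^{2/3}) E[X] diverges (above the triangle threshold p ~ 1/n).


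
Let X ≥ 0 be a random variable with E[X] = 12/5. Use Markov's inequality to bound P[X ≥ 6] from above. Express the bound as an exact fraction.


μ = E[X] = 12/5, a = 6.
Markov: P[X ≥ 6] ≤ μ/a = (12/5)/6 = 2/5.
Numerically: ≈ 0.40000.
(Since a = 6 > μ = 2.40000, the bound 2/5 is < 1 and informative.)

P[X ≥ 6] ≤ 2/5 ≈ 0.40000.


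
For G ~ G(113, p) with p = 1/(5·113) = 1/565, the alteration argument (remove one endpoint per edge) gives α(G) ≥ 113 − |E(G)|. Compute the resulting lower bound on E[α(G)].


E[|E(G)|] = C(113, 2)·p = 6328 · (1/565) = 56/5.
E[α(G)] ≥ n − E[|E(G)|] = 113 − 56/5 = 509/5.
Numerically: ≈ 101.800.
(This is only a lower bound; the true E[α(G)] may be larger.)

E[α(G)] ≥ 509/5 ≈ 101.800.


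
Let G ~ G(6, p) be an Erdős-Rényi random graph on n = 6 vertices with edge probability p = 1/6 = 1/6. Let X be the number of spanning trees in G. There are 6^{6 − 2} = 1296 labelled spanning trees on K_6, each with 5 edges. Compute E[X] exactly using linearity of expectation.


K_6 has 6^{6 − 2} = 1296 labelled spanning trees.
For each such spanning tree H, let X_H = 1 if all 5 edges of H are present in G. Then P[X_H = 1] = p^{5} = (1/6)^{5} = 1/7776.
By linearity of expectation: E[X] = Σ_H E[X_H] = 1296 · p^{5} = 1296 · 1/7776 = 1/6.
Numerically: E[X] ≈ 0.166667.

E[X] = 1296 · (1/6)^{5} = 1/6 ≈ 0.166667.


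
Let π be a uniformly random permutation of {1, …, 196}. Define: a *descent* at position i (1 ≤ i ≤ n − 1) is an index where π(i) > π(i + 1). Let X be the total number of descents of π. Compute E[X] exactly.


Write X = Σ X_I over i = 1, …, 195, with X_I the indicator of one descent.
There are 195 indicators.
For each fixed i, the pair (π(i), π(i+1)) is a uniformly random ordered pair of distinct values from {1, …, 196}; by symmetry P[π(i) > π(i+1)] = 1/2.
By linearity: E[X] = 195 · (1/2) = (196 − 1) · (1/2) = 195/2 ≈ 97.50000.

E[X] = 195/2 = 97.50000.


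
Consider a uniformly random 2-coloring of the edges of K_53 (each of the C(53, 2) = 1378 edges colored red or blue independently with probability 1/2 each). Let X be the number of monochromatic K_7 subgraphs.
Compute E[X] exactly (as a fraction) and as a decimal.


Let X = Σ_S X_S over the C(53, 7) = 154143080 subsets S of size 7, where X_S = 1 if the K_7 on S is monochromatic.
For a fixed S, the K_7 on S has C(7, 2) = 21 edges. P[all 21 edges red] = (1/2)^21, and likewise for blue, so P[monochromatic] = 2·(1/2)^21 = 2^{1 − 21} = 1/1048576.
Summing: E[X] = C(53, 7) · 2^{1 − 21} = 154143080 · 1/1048576 = 19267885/131072.
Numerically: E[X] ≈ 147.0023.

E[X] = C(53,7)·2^(1−C(7,2)) = 19267885/131072 ≈ 147.0023.


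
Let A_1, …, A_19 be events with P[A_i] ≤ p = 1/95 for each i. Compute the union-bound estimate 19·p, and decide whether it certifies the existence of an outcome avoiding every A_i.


Union bound: P[∪_{i=1}^{19} A_i] ≤ Σ_i P[A_i] ≤ 19·p = 19·(1/95) = 1/5.
Numerically: 1/5 ≈ 0.2000000.
Is 1/5 < 1? YES.
Since P[∪ A_i] ≤ 1/5 < 1, the complement has P[∩ A_i^c] ≥ 1 − 1/5 = 4/5 > 0, so some outcome avoids every A_i.

19·p = 1/5 ≈ 0.2000000; existence CERTIFIED by the union bound.


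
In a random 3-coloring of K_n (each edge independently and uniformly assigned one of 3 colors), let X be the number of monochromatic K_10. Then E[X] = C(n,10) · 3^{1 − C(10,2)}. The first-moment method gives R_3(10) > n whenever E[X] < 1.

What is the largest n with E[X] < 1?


We need C(n, 10) · 3^{1 − 45} < 1, i.e. C(n, 10) < 3^{45 − 1} = 984770902183611232881.
Check values of n near the boundary:
  n = 568: C(568, 10) = 889446337783744949208; 889446337783744949208 < 984770902183611232881? YES
  n = 569: C(569, 10) = 905357721286137524328; 905357721286137524328 < 984770902183611232881? YES
  n = 570: C(570, 10) = 921524823451961408691; 921524823451961408691 < 984770902183611232881? YES
  n = 571: C(571, 10) = 937951290893172842001; 937951290893172842001 < 984770902183611232881? YES
  n = 572: C(572, 10) = 954640815642161682606; 954640815642161682606 < 984770902183611232881? YES
  n = 573: C(573, 10) = 971597135635805762226; 971597135635805762226 < 984770902183611232881? YES
  n = 574: C(574, 10) = 988824035203816502691; 988824035203816502691 < 984770902183611232881? NO
  n = 575: C(575, 10) = 1006325345561406175305; 1006325345561406175305 < 984770902183611232881? NO
The largest n with C(n, 10) < 984770902183611232881 is n = 573 (where E[X] = 35985079097622435638/36472996377170786403 ≈ 0.986623). Hence R_3(10) > 573, i.e. R_3(10) ≥ 574.

Largest n = 573; hence R_3(10) > 573.


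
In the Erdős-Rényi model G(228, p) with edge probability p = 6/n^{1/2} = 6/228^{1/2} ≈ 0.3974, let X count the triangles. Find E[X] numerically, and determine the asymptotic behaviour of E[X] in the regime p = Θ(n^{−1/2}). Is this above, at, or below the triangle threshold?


Number of potential triangles: C(228, 3) = 1949476.
Each occurs with probability p³ ≈ (0.3974)³ ≈ 6.274101e-02.
By linearity: E[X] = C(228, 3)·p³ ≈ 1949476 · 6.274101e-02 ≈ 122312.0862.
Since α = 1/2 < 1, p = c/n^{1/2} ≫ 1/n is above the triangle threshold p ~ 1/n. Asymptotically E[X] ~ (c³/6)·n^{3(1−α)} = (6³/6)·n^{1.5} → ∞; triangles are abundant w.h.p.

E[X] ≈ 122312.0862; in regime p = Θ(1/n^{1/2}) E[X] diverges (above the triangle threshold p ~ 1/n).


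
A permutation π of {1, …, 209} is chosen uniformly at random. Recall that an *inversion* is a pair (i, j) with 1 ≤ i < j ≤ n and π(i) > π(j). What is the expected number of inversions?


Write X = Σ X_I over the C(209, 2) = 21736 pairs i < j, with X_I the indicator of one inversion.
There are 21736 indicators.
For each fixed pair i < j, the values π(i) and π(j) are two distinct elements of {1, …, 209} in uniformly random order; by symmetry P[π(i) > π(j)] = 1/2.
By linearity: E[X] = 21736 · (1/2) = C(209, 2) · (1/2) = 21736/2 = 10868 ≈ 10868.0000.

E[X] = 10868 = 10868.0000.


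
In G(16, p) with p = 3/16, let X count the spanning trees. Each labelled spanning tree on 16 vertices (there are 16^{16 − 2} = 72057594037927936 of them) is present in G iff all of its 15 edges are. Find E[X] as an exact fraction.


K_16 has 16^{16 − 2} = 72057594037927936 labelled spanning trees.
For each such spanning tree H, let X_H = 1 if all 15 edges of H are present in G. Then P[X_H = 1] = p^{15} = (3/16)^{15} = 14348907/1152921504606846976.
By linearity of expectation: E[X] = Σ_H E[X_H] = 72057594037927936 · p^{15} = 72057594037927936 · 14348907/1152921504606846976 = 14348907/16.
Numerically: E[X] ≈ 8.9681e+05.

E[X] = 72057594037927936 · (3/16)^{15} = 14348907/16 ≈ 8.9681e+05.


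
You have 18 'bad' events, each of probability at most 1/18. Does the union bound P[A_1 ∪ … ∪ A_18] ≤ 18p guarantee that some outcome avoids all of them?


Union bound: P[∪_{i=1}^{18} A_i] ≤ Σ_i P[A_i] ≤ 18·p = 18·(1/18) = 1.
Numerically: 1 ≈ 1.0000000.
Is 1 < 1? NO.
Since the bound 1 is ≥ 1, the union bound is uninformative here; it does NOT by itself certify existence.

18·p = 1 ≈ 1.0000000; existence NOT certified by the union bound.


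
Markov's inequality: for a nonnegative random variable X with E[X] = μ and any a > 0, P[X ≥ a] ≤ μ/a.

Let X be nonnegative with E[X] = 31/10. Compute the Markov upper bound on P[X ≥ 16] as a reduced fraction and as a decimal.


μ = E[X] = 31/10, a = 16.
Markov: P[X ≥ 16] ≤ μ/a = (31/10)/16 = 31/160.
Numerically: ≈ 0.194.
(Since a = 16 > μ = 3.100, the bound 31/160 is < 1 and informative.)

P[X ≥ 16] ≤ 31/160 ≈ 0.194.


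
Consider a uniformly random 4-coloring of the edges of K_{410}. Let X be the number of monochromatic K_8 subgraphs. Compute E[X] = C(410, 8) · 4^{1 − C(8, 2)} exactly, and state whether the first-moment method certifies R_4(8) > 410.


E[X] = C(410, 8) · 4^{1 − 28} = 18488798173326195 · 4^{−27} = 18488798173326195/18014398509481984.
As a reduced fraction: E[X] = 18488798173326195/18014398509481984 ≈ 1.026.
Is E[X] < 1? NO.
Since E[X] ≥ 1, the first-moment bound is inconclusive at n = 410; it does NOT by itself certify R_4(8) > 410.

E[X] = 18488798173326195/18014398509481984 ≈ 1.026; E[X] ≥ 1; first-moment method inconclusive here.


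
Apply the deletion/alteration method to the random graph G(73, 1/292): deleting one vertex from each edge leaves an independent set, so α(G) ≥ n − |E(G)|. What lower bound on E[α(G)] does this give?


E[|E(G)|] = C(73, 2)·p = 2628 · (1/292) = 9.
E[α(G)] ≥ n − E[|E(G)|] = 73 − 9 = 64.
Numerically: ≈ 64.0000.
(This is only a lower bound; the true E[α(G)] may be larger.)

E[α(G)] ≥ 64 ≈ 64.0000.


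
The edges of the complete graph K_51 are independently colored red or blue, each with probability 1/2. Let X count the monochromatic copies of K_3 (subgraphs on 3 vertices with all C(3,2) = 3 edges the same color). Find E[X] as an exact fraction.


Let X = Σ_S X_S over the C(51, 3) = 20825 subsets S of size 3, where X_S = 1 if the K_3 on S is monochromatic.
For a fixed S, the K_3 on S has C(3, 2) = 3 edges. P[all 3 edges red] = (1/2)^3, and likewise for blue, so P[monochromatic] = 2·(1/2)^3 = 2^{1 − 3} = 1/4.
By linearity: E[X] = C(51, 3) · 2^{1 − 3} = 20825 · 1/4 = 20825/4.
Numerically: E[X] ≈ 5206.2500.

E[X] = C(51,3)·2^(1−C(3,2)) = 20825/4 ≈ 5206.2500.


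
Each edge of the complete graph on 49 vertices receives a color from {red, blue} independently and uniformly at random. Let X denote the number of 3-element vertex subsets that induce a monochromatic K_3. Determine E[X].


Let X = Σ_S X_S over the C(49, 3) = 18424 subsets S of size 3, where X_S = 1 if the K_3 on S is monochromatic.
For a fixed S, the K_3 on S has C(3, 2) = 3 edges. P[all 3 edges red] = (1/2)^3, and likewise for blue, so P[monochromatic] = 2·(1/2)^3 = 2^{1 − 3} = 1/4.
By linearity of expectation: E[X] = C(49, 3) · 2^{1 − 3} = 18424 · 1/4 = 4606.
Numerically: E[X] ≈ 4606.00000.

E[X] = C(49,3)·2^(1−C(3,2)) = 4606 ≈ 4606.00000.


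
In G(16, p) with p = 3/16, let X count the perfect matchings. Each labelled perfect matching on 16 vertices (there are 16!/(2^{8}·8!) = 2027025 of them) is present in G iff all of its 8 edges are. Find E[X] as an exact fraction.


K_16 has 16!/(2^{8}·8!) = 2027025 labelled perfect matchings.
For each such perfect matching H, let X_H = 1 if all 8 edges of H are present in G. Then P[X_H = 1] = p^{8} = (3/16)^{8} = 6561/4294967296.
Summing the indicators: E[X] = Σ_H E[X_H] = 2027025 · p^{8} = 2027025 · 6561/4294967296 = 13299311025/4294967296.
Numerically: E[X] ≈ 3.096.

E[X] = 2027025 · (3/16)^{8} = 13299311025/4294967296 ≈ 3.096.


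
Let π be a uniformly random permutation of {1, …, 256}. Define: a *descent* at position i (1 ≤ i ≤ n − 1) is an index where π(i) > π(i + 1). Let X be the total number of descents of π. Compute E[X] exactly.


Write X = Σ X_I over i = 1, …, 255, with X_I the indicator of one descent.
There are 255 indicators.
For each fixed i, the pair (π(i), π(i+1)) is a uniformly random ordered pair of distinct values from {1, …, 256}; by symmetry P[π(i) > π(i+1)] = 1/2.
By linearity: E[X] = 255 · (1/2) = (256 − 1) · (1/2) = 255/2 ≈ 127.500000.

E[X] = 255/2 = 127.500000.


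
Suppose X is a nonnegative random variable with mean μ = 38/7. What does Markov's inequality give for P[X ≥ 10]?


μ = E[X] = 38/7, a = 10.
Markov: P[X ≥ 10] ≤ μ/a = (38/7)/10 = 19/35.
Numerically: ≈ 0.5429.
(Since a = 10 > μ = 5.4286, the bound 19/35 is < 1 and informative.)

P[X ≥ 10] ≤ 19/35 ≈ 0.5429.


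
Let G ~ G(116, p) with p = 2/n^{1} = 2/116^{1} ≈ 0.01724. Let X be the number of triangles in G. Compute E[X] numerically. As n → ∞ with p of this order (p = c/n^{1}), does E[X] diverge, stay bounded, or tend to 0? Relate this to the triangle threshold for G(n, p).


Number of potential triangles: C(116, 3) = 253460.
Each occurs with probability p³ ≈ (0.01724)³ ≈ 5.125261e-06.
By linearity: E[X] = C(116, 3)·p³ ≈ 253460 · 5.125261e-06 ≈ 1.2990.
Here α = 1, so p = 2/n is exactly at the triangle threshold p ~ 1/n. Asymptotically E[X] → c³/6 = 2³/6 = 4/3 ≈ 1.3333, a bounded constant. In this regime the triangle count is asymptotically Poisson(c³/6).

E[X] ≈ 1.2990; in regime p = Θ(1/n^{1}) E[X] stays bounded (at the triangle threshold p ~ 1/n).


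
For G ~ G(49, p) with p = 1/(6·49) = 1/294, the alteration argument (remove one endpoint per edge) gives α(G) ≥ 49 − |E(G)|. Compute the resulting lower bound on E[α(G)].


E[|E(G)|] = C(49, 2)·p = 1176 · (1/294) = 4.
E[α(G)] ≥ n − E[|E(G)|] = 49 − 4 = 45.
Numerically: ≈ 45.000.
(This is only a lower bound; the true E[α(G)] may be larger.)

E[α(G)] ≥ 45 ≈ 45.000.


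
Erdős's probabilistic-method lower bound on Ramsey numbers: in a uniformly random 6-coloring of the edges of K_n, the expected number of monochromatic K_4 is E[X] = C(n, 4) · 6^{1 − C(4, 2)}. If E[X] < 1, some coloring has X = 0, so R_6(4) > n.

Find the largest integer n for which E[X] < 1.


We need C(n, 4) · 6^{1 − 6} < 1, i.e. C(n, 4) < 6^{6 − 1} = 7776.
Check values of n near the boundary:
  n = 18: C(18, 4) = 3060; 3060 < 7776? YES
  n = 19: C(19, 4) = 3876; 3876 < 7776? YES
  n = 20: C(20, 4) = 4845; 4845 < 7776? YES
  n = 21: C(21, 4) = 5985; 5985 < 7776? YES
  n = 22: C(22, 4) = 7315; 7315 < 7776? YES
  n = 23: C(23, 4) = 8855; 8855 < 7776? NO
The largest n with C(n, 4) < 7776 is n = 22 (where E[X] = 7315/7776 ≈ 0.940715). Hence R_6(4) > 22, i.e. R_6(4) ≥ 23.

Largest n = 22; hence R_6(4) > 22.


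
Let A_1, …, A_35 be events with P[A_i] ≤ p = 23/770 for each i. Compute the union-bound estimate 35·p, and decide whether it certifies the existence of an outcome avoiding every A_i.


Union bound: P[∪_{i=1}^{35} A_i] ≤ Σ_i P[A_i] ≤ 35·p = 35·(23/770) = 23/22.
Numerically: 23/22 ≈ 1.0454545.
Is 23/22 < 1? NO.
Since the bound 23/22 is ≥ 1, the union bound is uninformative here; it does NOT by itself certify existence.

35·p = 23/22 ≈ 1.0454545; existence NOT certified by the union bound.


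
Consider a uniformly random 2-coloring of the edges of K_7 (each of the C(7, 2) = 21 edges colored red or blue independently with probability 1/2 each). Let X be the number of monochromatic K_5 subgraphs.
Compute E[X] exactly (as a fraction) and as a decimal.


Let X = Σ_S X_S over the C(7, 5) = 21 subsets S of size 5, where X_S = 1 if the K_5 on S is monochromatic.
For a fixed S, the K_5 on S has C(5, 2) = 10 edges. P[all 10 edges red] = (1/2)^10, and likewise for blue, so P[monochromatic] = 2·(1/2)^10 = 2^{1 − 10} = 1/512.
By linearity: E[X] = C(7, 5) · 2^{1 − 10} = 21 · 1/512 = 21/512.
Numerically: E[X] ≈ 0.041.

E[X] = C(7,5)·2^(1−C(5,2)) = 21/512 ≈ 0.041.


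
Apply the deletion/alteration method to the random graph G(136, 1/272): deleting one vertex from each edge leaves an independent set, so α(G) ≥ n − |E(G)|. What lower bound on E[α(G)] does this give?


E[|E(G)|] = C(136, 2)·p = 9180 · (1/272) = 135/4.
E[α(G)] ≥ n − E[|E(G)|] = 136 − 135/4 = 409/4.
Numerically: ≈ 102.250.
(This is only a lower bound; the true E[α(G)] may be larger.)

E[α(G)] ≥ 409/4 ≈ 102.250.


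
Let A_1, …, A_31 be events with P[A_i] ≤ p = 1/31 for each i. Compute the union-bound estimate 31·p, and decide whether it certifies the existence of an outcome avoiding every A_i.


Union bound: P[∪_{i=1}^{31} A_i] ≤ Σ_i P[A_i] ≤ 31·p = 31·(1/31) = 1.
Numerically: 1 ≈ 1.0000000.
Is 1 < 1? NO.
Since the bound 1 is ≥ 1, the union bound is uninformative here; it does NOT by itself certify existence.

31·p = 1 ≈ 1.0000000; existence NOT certified by the union bound.


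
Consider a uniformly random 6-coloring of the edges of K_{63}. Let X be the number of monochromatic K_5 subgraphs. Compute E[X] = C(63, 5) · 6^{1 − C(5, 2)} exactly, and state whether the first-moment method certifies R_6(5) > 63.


E[X] = C(63, 5) · 6^{1 − 10} = 7028847 · 6^{−9} = 7028847/10077696.
As a reduced fraction: E[X] = 780983/1119744 ≈ 0.6975.
Is E[X] < 1? YES.
Since E[X] < 1, there exists a 6-coloring of K_{63} with no monochromatic K_5; hence R_6(5) > 63.

E[X] = 780983/1119744 ≈ 0.6975; E[X] < 1, so R_6(5) > 63.


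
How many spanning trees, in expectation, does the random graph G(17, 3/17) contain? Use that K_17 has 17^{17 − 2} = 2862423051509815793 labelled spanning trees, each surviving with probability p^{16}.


K_17 has 17^{17 − 2} = 2862423051509815793 labelled spanning trees.
For each such spanning tree H, let X_H = 1 if all 16 edges of H are present in G. Then P[X_H = 1] = p^{16} = (3/17)^{16} = 43046721/48661191875666868481.
Summing the indicators: E[X] = Σ_H E[X_H] = 2862423051509815793 · p^{16} = 2862423051509815793 · 43046721/48661191875666868481 = 43046721/17.
Numerically: E[X] ≈ 2.53e+06.

E[X] = 2862423051509815793 · (3/17)^{16} = 43046721/17 ≈ 2.53e+06.


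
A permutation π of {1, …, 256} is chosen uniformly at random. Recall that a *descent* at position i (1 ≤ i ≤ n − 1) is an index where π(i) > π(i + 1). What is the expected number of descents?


Write X = Σ X_I over i = 1, …, 255, with X_I the indicator of one descent.
There are 255 indicators.
For each fixed i, the pair (π(i), π(i+1)) is a uniformly random ordered pair of distinct values from {1, …, 256}; by symmetry P[π(i) > π(i+1)] = 1/2.
By linearity: E[X] = 255 · (1/2) = (256 − 1) · (1/2) = 255/2 ≈ 127.50000.

E[X] = 255/2 = 127.50000.


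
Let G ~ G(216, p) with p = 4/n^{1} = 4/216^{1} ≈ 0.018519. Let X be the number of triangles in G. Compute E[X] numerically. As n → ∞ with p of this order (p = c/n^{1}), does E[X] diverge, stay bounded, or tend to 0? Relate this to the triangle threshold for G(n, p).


Number of potential triangles: C(216, 3) = 1656360.
Each occurs with probability p³ ≈ (0.018519)³ ≈ 6.3506579e-06.
By linearity: E[X] = C(216, 3)·p³ ≈ 1656360 · 6.3506579e-06 ≈ 10.51898.
Here α = 1, so p = 4/n is exactly at the triangle threshold p ~ 1/n. Asymptotically E[X] → c³/6 = 4³/6 = 32/3 ≈ 10.66667, a bounded constant. In this regime the triangle count is asymptotically Poisson(c³/6).

E[X] ≈ 10.51898; in regime p = Θ(1/n^{1}) E[X] stays bounded (at the triangle threshold p ~ 1/n).


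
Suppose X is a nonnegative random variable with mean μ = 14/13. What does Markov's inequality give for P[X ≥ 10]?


μ = E[X] = 14/13, a = 10.
Markov: P[X ≥ 10] ≤ μ/a = (14/13)/10 = 7/65.
Numerically: ≈ 0.108.
(Since a = 10 > μ = 1.077, the bound 7/65 is < 1 and informative.)

P[X ≥ 10] ≤ 7/65 ≈ 0.108.


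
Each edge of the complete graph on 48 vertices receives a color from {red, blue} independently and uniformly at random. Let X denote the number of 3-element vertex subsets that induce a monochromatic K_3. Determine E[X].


Let X = Σ_S X_S over the C(48, 3) = 17296 subsets S of size 3, where X_S = 1 if the K_3 on S is monochromatic.
For a fixed S, the K_3 on S has C(3, 2) = 3 edges. P[all 3 edges red] = (1/2)^3, and likewise for blue, so P[monochromatic] = 2·(1/2)^3 = 2^{1 − 3} = 1/4.
Summing: E[X] = C(48, 3) · 2^{1 − 3} = 17296 · 1/4 = 4324.
Numerically: E[X] ≈ 4324.000000.

E[X] = C(48,3)·2^(1−C(3,2)) = 4324 ≈ 4324.000000.


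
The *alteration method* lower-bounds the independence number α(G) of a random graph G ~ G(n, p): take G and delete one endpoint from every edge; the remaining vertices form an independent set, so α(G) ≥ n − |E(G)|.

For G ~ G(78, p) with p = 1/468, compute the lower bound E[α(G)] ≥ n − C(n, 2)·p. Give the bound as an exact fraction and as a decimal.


E[|E(G)|] = C(78, 2)·p = 3003 · (1/468) = 77/12.
E[α(G)] ≥ n − E[|E(G)|] = 78 − 77/12 = 859/12.
Numerically: ≈ 71.58333.
(This is only a lower bound; the true E[α(G)] may be larger.)

E[α(G)] ≥ 859/12 ≈ 71.58333.


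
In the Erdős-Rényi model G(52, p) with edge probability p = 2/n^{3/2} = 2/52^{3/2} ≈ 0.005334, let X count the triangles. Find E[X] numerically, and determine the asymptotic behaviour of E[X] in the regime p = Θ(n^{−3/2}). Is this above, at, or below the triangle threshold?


Number of potential triangles: C(52, 3) = 22100.
Each occurs with probability p³ ≈ (0.005334)³ ≈ 1.517312e-07.
By linearity: E[X] = C(52, 3)·p³ ≈ 22100 · 1.517312e-07 ≈ 0.0034.
Since α = 3/2 > 1, p = c/n^{3/2} = o(1/n) is below the triangle threshold p ~ 1/n. Asymptotically E[X] ~ (c³/6)·n^{3(1−α)} = (2³/6)·n^{-1.5} → 0, so by Markov's inequality G has no triangles w.h.p.

E[X] ≈ 0.0034; in regime p = Θ(1/n^{3/2}) E[X] tends to 0 (below the triangle threshold p ~ 1/n).


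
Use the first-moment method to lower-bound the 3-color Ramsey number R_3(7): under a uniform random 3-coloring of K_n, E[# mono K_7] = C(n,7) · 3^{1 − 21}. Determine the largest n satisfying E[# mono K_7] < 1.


We need C(n, 7) · 3^{1 − 21} < 1, i.e. C(n, 7) < 3^{21 − 1} = 3486784401.
Check values of n near the boundary:
  n = 78: C(78, 7) = 2641902120; 2641902120 < 3486784401? YES
  n = 79: C(79, 7) = 2898753715; 2898753715 < 3486784401? YES
  n = 80: C(80, 7) = 3176716400; 3176716400 < 3486784401? YES
  n = 81: C(81, 7) = 3477216600; 3477216600 < 3486784401? YES
  n = 82: C(82, 7) = 3801756816; 3801756816 < 3486784401? NO
  n = 83: C(83, 7) = 4151918628; 4151918628 < 3486784401? NO
  n = 84: C(84, 7) = 4529365776; 4529365776 < 3486784401? NO
The largest n with C(n, 7) < 3486784401 is n = 81 (where E[X] = 42928600/43046721 ≈ 0.997256). Hence R_3(7) > 81, i.e. R_3(7) ≥ 82.

Largest n = 81; hence R_3(7) > 81.


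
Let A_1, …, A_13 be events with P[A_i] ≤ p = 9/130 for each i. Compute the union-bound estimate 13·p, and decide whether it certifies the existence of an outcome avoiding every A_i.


Union bound: P[∪_{i=1}^{13} A_i] ≤ Σ_i P[A_i] ≤ 13·p = 13·(9/130) = 9/10.
Numerically: 9/10 ≈ 0.9000000.
Is 9/10 < 1? YES.
Since P[∪ A_i] ≤ 9/10 < 1, the complement has P[∩ A_i^c] ≥ 1 − 9/10 = 1/10 > 0, so some outcome avoids every A_i.

13·p = 9/10 ≈ 0.9000000; existence CERTIFIED by the union bound.


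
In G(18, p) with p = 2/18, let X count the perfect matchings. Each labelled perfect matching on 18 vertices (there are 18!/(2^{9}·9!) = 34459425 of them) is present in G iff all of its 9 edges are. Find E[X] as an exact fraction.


K_18 has 18!/(2^{9}·9!) = 34459425 labelled perfect matchings.
For each such perfect matching H, let X_H = 1 if all 9 edges of H are present in G. Then P[X_H = 1] = p^{9} = (1/9)^{9} = 1/387420489.
By linearity of expectation: E[X] = Σ_H E[X_H] = 34459425 · p^{9} = 34459425 · 1/387420489 = 425425/4782969.
Numerically: E[X] ≈ 0.088946.

E[X] = 34459425 · (1/9)^{9} = 425425/4782969 ≈ 0.088946.


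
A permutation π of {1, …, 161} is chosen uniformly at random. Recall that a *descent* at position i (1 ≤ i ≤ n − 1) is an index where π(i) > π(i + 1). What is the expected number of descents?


Write X = Σ X_I over i = 1, …, 160, with X_I the indicator of one descent.
There are 160 indicators.
For each fixed i, the pair (π(i), π(i+1)) is a uniformly random ordered pair of distinct values from {1, …, 161}; by symmetry P[π(i) > π(i+1)] = 1/2.
By linearity: E[X] = 160 · (1/2) = (161 − 1) · (1/2) = 80 ≈ 80.00000.

E[X] = 80 = 80.00000.


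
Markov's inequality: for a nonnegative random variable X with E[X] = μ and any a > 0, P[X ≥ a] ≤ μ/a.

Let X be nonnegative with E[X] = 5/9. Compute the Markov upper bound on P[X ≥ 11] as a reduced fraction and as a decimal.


μ = E[X] = 5/9, a = 11.
Markov: P[X ≥ 11] ≤ μ/a = (5/9)/11 = 5/99.
Numerically: ≈ 0.050505.
(Since a = 11 > μ = 0.555556, the bound 5/99 is < 1 and informative.)

P[X ≥ 11] ≤ 5/99 ≈ 0.050505.


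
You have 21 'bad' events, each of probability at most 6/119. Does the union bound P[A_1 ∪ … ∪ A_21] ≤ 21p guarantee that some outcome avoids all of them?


Union bound: P[∪_{i=1}^{21} A_i] ≤ Σ_i P[A_i] ≤ 21·p = 21·(6/119) = 18/17.
Numerically: 18/17 ≈ 1.058824.
Is 18/17 < 1? NO.
Since the bound 18/17 is ≥ 1, the union bound is uninformative here; it does NOT by itself certify existence.

21·p = 18/17 ≈ 1.058824; existence NOT certified by the union bound.


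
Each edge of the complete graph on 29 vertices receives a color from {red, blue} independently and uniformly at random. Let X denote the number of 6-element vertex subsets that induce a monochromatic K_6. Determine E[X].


Let X = Σ_S X_S over the C(29, 6) = 475020 subsets S of size 6, where X_S = 1 if the K_6 on S is monochromatic.
For a fixed S, the K_6 on S has C(6, 2) = 15 edges. P[all 15 edges red] = (1/2)^15, and likewise for blue, so P[monochromatic] = 2·(1/2)^15 = 2^{1 − 15} = 1/16384.
By linearity of expectation: E[X] = C(29, 6) · 2^{1 − 15} = 475020 · 1/16384 = 118755/4096.
Numerically: E[X] ≈ 28.9929.

E[X] = C(29,6)·2^(1−C(6,2)) = 118755/4096 ≈ 28.9929.


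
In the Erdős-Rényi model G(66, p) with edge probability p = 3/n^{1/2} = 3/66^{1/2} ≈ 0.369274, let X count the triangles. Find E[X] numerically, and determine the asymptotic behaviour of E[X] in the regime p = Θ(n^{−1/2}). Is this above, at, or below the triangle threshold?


Number of potential triangles: C(66, 3) = 45760.
Each occurs with probability p³ ≈ (0.369274)³ ≈ 5.03556099e-02.
By linearity: E[X] = C(66, 3)·p³ ≈ 45760 · 5.03556099e-02 ≈ 2304.272711.
Since α = 1/2 < 1, p = c/n^{1/2} ≫ 1/n is above the triangle threshold p ~ 1/n. Asymptotically E[X] ~ (c³/6)·n^{3(1−α)} = (3³/6)·n^{1.5} → ∞; triangles are abundant w.h.p.

E[X] ≈ 2304.272711; in regime p = Θ(1/n^{1/2}) E[X] diverges (above the triangle threshold p ~ 1/n).


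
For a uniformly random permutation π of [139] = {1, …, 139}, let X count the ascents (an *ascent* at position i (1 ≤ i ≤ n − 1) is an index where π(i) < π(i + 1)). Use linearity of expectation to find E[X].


Write X = Σ X_I over i = 1, …, 138, with X_I the indicator of one ascent.
There are 138 indicators.
For each fixed i, the pair (π(i), π(i+1)) is a uniformly random ordered pair of distinct values from {1, …, 139}; by symmetry P[π(i) < π(i+1)] = 1/2.
By linearity: E[X] = 138 · (1/2) = (139 − 1) · (1/2) = 69 ≈ 69.000000.

E[X] = 69 = 69.000000.


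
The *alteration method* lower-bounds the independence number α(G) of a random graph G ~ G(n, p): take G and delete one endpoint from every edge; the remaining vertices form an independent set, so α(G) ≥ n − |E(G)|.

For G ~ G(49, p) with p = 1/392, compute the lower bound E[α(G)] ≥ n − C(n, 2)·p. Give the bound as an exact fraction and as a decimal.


E[|E(G)|] = C(49, 2)·p = 1176 · (1/392) = 3.
E[α(G)] ≥ n − E[|E(G)|] = 49 − 3 = 46.
Numerically: ≈ 46.00000.
(This is only a lower bound; the true E[α(G)] may be larger.)

E[α(G)] ≥ 46 ≈ 46.00000.


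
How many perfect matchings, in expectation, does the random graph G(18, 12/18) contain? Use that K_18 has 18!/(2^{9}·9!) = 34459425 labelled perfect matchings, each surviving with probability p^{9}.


K_18 has 18!/(2^{9}·9!) = 34459425 labelled perfect matchings.
For each such perfect matching H, let X_H = 1 if all 9 edges of H are present in G. Then P[X_H = 1] = p^{9} = (2/3)^{9} = 512/19683.
Summing the indicators: E[X] = Σ_H E[X_H] = 34459425 · p^{9} = 34459425 · 512/19683 = 217817600/243.
Numerically: E[X] ≈ 896369.

E[X] = 34459425 · (2/3)^{9} = 217817600/243 ≈ 896369.


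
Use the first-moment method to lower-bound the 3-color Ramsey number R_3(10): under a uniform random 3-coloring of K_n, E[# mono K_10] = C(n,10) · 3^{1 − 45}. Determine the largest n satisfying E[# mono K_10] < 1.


We need C(n, 10) · 3^{1 − 45} < 1, i.e. C(n, 10) < 3^{45 − 1} = 984770902183611232881.
Check values of n near the boundary:
  n = 568: C(568, 10) = 889446337783744949208; 889446337783744949208 < 984770902183611232881? YES
  n = 569: C(569, 10) = 905357721286137524328; 905357721286137524328 < 984770902183611232881? YES
  n = 570: C(570, 10) = 921524823451961408691; 921524823451961408691 < 984770902183611232881? YES
  n = 571: C(571, 10) = 937951290893172842001; 937951290893172842001 < 984770902183611232881? YES
  n = 572: C(572, 10) = 954640815642161682606; 954640815642161682606 < 984770902183611232881? YES
  n = 573: C(573, 10) = 971597135635805762226; 971597135635805762226 < 984770902183611232881? YES
  n = 574: C(574, 10) = 988824035203816502691; 988824035203816502691 < 984770902183611232881? NO
  n = 575: C(575, 10) = 1006325345561406175305; 1006325345561406175305 < 984770902183611232881? NO
The largest n with C(n, 10) < 984770902183611232881 is n = 573 (where E[X] = 35985079097622435638/36472996377170786403 ≈ 0.9866225). Hence R_3(10) > 573, i.e. R_3(10) ≥ 574.

Largest n = 573; hence R_3(10) > 573.


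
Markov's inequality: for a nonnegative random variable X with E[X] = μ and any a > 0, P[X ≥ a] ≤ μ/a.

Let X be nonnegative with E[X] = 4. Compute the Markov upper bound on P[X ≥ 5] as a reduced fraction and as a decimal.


μ = E[X] = 4, a = 5.
Markov: P[X ≥ 5] ≤ μ/a = (4)/5 = 4/5.
Numerically: ≈ 0.80000.
(Since a = 5 > μ = 4.00000, the bound 4/5 is < 1 and informative.)

P[X ≥ 5] ≤ 4/5 ≈ 0.80000.
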